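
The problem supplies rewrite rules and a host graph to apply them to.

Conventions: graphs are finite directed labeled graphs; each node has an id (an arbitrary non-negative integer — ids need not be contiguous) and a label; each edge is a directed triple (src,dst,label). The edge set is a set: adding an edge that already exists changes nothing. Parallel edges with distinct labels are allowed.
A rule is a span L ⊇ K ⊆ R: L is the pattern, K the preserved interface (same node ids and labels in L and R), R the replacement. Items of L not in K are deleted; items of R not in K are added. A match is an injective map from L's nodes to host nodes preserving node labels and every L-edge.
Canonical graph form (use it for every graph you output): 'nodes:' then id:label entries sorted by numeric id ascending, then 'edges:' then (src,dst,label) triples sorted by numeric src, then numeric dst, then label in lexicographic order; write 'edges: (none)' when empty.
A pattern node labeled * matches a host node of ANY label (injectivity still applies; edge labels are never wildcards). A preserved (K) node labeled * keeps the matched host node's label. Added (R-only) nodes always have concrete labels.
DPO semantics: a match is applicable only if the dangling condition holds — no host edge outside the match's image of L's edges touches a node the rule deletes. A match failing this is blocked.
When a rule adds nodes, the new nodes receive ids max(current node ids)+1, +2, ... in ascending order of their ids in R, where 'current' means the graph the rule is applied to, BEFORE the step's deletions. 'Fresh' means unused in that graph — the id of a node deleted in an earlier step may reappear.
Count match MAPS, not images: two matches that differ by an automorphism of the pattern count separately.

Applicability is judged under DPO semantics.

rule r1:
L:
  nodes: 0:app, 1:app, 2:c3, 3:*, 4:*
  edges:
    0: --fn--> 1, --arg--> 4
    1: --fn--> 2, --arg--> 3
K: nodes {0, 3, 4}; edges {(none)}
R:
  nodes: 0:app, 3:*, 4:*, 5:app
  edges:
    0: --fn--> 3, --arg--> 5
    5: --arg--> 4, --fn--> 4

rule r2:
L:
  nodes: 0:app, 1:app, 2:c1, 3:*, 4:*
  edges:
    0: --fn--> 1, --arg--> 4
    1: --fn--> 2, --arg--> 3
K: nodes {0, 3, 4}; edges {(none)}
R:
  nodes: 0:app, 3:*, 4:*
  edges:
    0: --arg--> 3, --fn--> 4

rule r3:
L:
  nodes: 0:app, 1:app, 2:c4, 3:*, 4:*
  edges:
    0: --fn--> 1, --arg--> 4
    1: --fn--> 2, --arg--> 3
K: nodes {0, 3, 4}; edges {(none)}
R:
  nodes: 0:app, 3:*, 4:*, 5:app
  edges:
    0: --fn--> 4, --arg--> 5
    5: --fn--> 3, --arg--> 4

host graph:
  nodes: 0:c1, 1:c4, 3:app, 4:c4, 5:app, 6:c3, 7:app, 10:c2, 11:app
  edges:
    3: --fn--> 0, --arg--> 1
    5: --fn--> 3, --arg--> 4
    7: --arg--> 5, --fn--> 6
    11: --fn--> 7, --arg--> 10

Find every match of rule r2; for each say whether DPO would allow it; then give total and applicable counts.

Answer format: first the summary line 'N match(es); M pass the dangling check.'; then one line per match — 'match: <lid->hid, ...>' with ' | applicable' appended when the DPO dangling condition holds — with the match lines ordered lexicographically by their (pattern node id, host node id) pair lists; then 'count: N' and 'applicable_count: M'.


1 match(es); 1 pass the dangling check.
match: 0->5, 1->3, 2->0, 3->1, 4->4 | applicable
count: 1
applicable_count: 1


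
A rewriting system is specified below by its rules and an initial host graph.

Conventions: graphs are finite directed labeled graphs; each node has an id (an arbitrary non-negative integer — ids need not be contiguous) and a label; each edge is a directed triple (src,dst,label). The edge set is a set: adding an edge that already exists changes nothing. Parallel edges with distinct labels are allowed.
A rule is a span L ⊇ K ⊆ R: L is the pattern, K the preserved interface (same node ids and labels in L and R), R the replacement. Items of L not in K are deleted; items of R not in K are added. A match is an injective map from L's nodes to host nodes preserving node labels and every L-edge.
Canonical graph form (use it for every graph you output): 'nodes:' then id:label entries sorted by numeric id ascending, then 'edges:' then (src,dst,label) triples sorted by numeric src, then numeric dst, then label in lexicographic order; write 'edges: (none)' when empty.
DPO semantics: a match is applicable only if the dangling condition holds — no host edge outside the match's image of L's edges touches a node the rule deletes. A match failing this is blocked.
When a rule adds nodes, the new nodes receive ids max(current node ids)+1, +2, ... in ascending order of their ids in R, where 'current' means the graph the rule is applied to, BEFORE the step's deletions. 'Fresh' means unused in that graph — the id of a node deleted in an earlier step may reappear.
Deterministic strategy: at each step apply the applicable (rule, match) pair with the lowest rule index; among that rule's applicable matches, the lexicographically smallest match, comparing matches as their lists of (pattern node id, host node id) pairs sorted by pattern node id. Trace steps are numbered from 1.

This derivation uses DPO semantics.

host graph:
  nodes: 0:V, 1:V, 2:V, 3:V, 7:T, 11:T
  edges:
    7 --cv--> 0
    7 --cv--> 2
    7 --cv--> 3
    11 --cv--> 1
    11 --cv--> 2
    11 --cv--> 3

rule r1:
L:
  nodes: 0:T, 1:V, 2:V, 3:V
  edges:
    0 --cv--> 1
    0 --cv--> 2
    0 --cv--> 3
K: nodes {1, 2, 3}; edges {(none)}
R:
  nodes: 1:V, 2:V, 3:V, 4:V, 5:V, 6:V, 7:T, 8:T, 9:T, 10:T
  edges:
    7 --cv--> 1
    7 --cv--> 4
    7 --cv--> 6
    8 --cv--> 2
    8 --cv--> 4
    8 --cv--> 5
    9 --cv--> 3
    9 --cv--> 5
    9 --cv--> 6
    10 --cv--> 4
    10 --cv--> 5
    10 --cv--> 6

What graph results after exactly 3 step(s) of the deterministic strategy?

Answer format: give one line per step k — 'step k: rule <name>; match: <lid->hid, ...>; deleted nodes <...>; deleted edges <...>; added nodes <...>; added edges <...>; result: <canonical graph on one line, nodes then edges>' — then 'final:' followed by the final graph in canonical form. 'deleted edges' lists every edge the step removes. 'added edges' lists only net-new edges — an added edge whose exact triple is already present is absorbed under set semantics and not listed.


step 1: rule r1; match: 0->7, 1->0, 2->2, 3->3; deleted nodes 7; deleted edges (7,0,cv); (7,2,cv); (7,3,cv); added nodes 12, 13, 14, 15, 16, 17, 18; added edges (15,0,cv); (15,12,cv); (15,14,cv); (16,2,cv); (16,12,cv); (16,13,cv); (17,3,cv); (17,13,cv); (17,14,cv); (18,12,cv); (18,13,cv); (18,14,cv); result: nodes: 0:V, 1:V, 2:V, 3:V, 11:T, 12:V, 13:V, 14:V, 15:T, 16:T, 17:T, 18:T edges: (11,1,cv); (11,2,cv); (11,3,cv); (15,0,cv); (15,12,cv); (15,14,cv); (16,2,cv); (16,12,cv); (16,13,cv); (17,3,cv); (17,13,cv); (17,14,cv); (18,12,cv); (18,13,cv); (18,14,cv)
step 2: rule r1; match: 0->11, 1->1, 2->2, 3->3; deleted nodes 11; deleted edges (11,1,cv); (11,2,cv); (11,3,cv); added nodes 19, 20, 21, 22, 23, 24, 25; added edges (22,1,cv); (22,19,cv); (22,21,cv); (23,2,cv); (23,19,cv); (23,20,cv); (24,3,cv); (24,20,cv); (24,21,cv); (25,19,cv); (25,20,cv); (25,21,cv); result: nodes: 0:V, 1:V, 2:V, 3:V, 12:V, 13:V, 14:V, 15:T, 16:T, 17:T, 18:T, 19:V, 20:V, 21:V, 22:T, 23:T, 24:T, 25:T edges: (15,0,cv); (15,12,cv); (15,14,cv); (16,2,cv); (16,12,cv); (16,13,cv); (17,3,cv); (17,13,cv); (17,14,cv); (18,12,cv); (18,13,cv); (18,14,cv); (22,1,cv); (22,19,cv); (22,21,cv); (23,2,cv); (23,19,cv); (23,20,cv); (24,3,cv); (24,20,cv); (24,21,cv); (25,19,cv); (25,20,cv); (25,21,cv)
step 3: rule r1; match: 0->15, 1->0, 2->12, 3->14; deleted nodes 15; deleted edges (15,0,cv); (15,12,cv); (15,14,cv); added nodes 26, 27, 28, 29, 30, 31, 32; added edges (29,0,cv); (29,26,cv); (29,28,cv); (30,12,cv); (30,26,cv); (30,27,cv); (31,14,cv); (31,27,cv); (31,28,cv); (32,26,cv); (32,27,cv); (32,28,cv); result: nodes: 0:V, 1:V, 2:V, 3:V, 12:V, 13:V, 14:V, 16:T, 17:T, 18:T, 19:V, 20:V, 21:V, 22:T, 23:T, 24:T, 25:T, 26:V, 27:V, 28:V, 29:T, 30:T, 31:T, 32:T edges: (16,2,cv); (16,12,cv); (16,13,cv); (17,3,cv); (17,13,cv); (17,14,cv); (18,12,cv); (18,13,cv); (18,14,cv); (22,1,cv); (22,19,cv); (22,21,cv); (23,2,cv); (23,19,cv); (23,20,cv); (24,3,cv); (24,20,cv); (24,21,cv); (25,19,cv); (25,20,cv); (25,21,cv); (29,0,cv); (29,26,cv); (29,28,cv); (30,12,cv); (30,26,cv); (30,27,cv); (31,14,cv); (31,27,cv); (31,28,cv); (32,26,cv); (32,27,cv); (32,28,cv)
final:
nodes: 0:V, 1:V, 2:V, 3:V, 12:V, 13:V, 14:V, 16:T, 17:T, 18:T, 19:V, 20:V, 21:V, 22:T, 23:T, 24:T, 25:T, 26:V, 27:V, 28:V, 29:T, 30:T, 31:T, 32:T
edges: (16,2,cv); (16,12,cv); (16,13,cv); (17,3,cv); (17,13,cv); (17,14,cv); (18,12,cv); (18,13,cv); (18,14,cv); (22,1,cv); (22,19,cv); (22,21,cv); (23,2,cv); (23,19,cv); (23,20,cv); (24,3,cv); (24,20,cv); (24,21,cv); (25,19,cv); (25,20,cv); (25,21,cv); (29,0,cv); (29,26,cv); (29,28,cv); (30,12,cv); (30,26,cv); (30,27,cv); (31,14,cv); (31,27,cv); (31,28,cv); (32,26,cv); (32,27,cv); (32,28,cv)


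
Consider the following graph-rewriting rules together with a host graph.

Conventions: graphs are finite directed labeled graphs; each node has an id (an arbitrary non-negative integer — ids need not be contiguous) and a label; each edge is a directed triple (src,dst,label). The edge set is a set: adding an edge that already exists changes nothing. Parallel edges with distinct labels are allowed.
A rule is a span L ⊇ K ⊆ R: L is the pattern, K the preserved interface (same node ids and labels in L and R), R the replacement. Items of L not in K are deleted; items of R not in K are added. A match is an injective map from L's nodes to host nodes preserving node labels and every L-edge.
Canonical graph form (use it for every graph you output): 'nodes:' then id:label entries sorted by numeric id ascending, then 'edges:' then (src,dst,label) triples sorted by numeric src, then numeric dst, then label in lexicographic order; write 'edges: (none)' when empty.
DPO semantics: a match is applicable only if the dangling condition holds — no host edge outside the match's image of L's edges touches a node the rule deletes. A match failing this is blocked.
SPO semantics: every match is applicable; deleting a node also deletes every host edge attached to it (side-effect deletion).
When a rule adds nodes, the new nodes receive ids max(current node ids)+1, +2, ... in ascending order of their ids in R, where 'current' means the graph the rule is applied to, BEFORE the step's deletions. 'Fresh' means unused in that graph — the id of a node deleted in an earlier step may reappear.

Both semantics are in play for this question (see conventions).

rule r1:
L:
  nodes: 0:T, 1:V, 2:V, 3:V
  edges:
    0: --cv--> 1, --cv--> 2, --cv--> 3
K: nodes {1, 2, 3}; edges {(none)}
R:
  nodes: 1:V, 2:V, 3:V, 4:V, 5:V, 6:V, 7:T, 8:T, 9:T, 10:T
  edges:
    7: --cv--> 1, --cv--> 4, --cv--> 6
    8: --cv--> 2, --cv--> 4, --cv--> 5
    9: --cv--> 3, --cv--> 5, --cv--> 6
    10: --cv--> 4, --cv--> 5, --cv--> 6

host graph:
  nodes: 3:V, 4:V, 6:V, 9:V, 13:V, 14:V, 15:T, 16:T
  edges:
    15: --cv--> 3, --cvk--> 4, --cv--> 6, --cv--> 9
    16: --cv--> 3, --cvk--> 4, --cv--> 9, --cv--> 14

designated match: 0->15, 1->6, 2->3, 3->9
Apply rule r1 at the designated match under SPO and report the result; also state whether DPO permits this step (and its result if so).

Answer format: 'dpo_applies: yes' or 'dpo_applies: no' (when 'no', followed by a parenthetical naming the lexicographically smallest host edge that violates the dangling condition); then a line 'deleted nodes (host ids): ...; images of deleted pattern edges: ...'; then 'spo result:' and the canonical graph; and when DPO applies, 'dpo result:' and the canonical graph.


dpo_applies: no
(the rule deletes node 15, which keeps host edge (15,4,cvk) outside the match image — the dangling condition fails, DPO blocks; SPO proceeds and side-deletes such edges)
deleted nodes (host ids): 15; images of deleted pattern edges: (15,3,cv); (15,6,cv); (15,9,cv)
spo result:
nodes: 3:V, 4:V, 6:V, 9:V, 13:V, 14:V, 16:T, 17:V, 18:V, 19:V, 20:T, 21:T, 22:T, 23:T
edges: (16,3,cv); (16,4,cvk); (16,9,cv); (16,14,cv); (20,6,cv); (20,17,cv); (20,19,cv); (21,3,cv); (21,17,cv); (21,18,cv); (22,9,cv); (22,18,cv); (22,19,cv); (23,17,cv); (23,18,cv); (23,19,cv)


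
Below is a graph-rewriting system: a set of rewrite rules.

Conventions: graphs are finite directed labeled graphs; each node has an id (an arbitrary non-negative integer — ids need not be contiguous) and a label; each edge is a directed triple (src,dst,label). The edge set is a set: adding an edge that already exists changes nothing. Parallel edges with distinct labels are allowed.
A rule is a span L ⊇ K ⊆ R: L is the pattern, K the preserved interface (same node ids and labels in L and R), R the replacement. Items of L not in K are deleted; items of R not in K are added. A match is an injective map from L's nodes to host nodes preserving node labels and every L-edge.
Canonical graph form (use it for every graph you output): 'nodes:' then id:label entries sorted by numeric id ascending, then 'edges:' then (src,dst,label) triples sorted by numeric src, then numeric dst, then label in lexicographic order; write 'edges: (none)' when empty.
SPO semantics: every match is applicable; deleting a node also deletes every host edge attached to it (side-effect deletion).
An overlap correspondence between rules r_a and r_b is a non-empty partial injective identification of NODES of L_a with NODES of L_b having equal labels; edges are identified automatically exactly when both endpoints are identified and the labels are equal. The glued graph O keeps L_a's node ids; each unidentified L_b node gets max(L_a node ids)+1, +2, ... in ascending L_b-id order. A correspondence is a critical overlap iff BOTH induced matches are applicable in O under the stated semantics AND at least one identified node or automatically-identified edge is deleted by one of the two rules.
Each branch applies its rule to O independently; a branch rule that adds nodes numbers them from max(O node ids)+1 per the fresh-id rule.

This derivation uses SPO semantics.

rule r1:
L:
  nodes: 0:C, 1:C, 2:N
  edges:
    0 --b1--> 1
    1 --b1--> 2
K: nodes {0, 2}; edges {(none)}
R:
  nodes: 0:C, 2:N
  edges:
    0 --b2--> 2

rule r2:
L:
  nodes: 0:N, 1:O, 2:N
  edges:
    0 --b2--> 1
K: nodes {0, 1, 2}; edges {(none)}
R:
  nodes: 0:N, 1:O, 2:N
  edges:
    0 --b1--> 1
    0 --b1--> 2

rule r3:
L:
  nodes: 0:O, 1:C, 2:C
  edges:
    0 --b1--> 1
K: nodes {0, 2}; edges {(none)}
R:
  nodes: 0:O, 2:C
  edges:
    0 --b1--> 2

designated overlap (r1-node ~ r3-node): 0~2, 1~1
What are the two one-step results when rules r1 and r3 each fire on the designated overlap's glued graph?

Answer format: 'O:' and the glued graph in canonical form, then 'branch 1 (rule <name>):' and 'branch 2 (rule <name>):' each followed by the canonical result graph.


O:
nodes: 0:C, 1:C, 2:N, 3:O
edges: (0,1,b1); (1,2,b1); (3,1,b1)
branch 1 (rule r1):
nodes: 0:C, 2:N, 3:O
edges: (0,2,b2)
branch 2 (rule r3):
nodes: 0:C, 2:N, 3:O
edges: (3,0,b1)


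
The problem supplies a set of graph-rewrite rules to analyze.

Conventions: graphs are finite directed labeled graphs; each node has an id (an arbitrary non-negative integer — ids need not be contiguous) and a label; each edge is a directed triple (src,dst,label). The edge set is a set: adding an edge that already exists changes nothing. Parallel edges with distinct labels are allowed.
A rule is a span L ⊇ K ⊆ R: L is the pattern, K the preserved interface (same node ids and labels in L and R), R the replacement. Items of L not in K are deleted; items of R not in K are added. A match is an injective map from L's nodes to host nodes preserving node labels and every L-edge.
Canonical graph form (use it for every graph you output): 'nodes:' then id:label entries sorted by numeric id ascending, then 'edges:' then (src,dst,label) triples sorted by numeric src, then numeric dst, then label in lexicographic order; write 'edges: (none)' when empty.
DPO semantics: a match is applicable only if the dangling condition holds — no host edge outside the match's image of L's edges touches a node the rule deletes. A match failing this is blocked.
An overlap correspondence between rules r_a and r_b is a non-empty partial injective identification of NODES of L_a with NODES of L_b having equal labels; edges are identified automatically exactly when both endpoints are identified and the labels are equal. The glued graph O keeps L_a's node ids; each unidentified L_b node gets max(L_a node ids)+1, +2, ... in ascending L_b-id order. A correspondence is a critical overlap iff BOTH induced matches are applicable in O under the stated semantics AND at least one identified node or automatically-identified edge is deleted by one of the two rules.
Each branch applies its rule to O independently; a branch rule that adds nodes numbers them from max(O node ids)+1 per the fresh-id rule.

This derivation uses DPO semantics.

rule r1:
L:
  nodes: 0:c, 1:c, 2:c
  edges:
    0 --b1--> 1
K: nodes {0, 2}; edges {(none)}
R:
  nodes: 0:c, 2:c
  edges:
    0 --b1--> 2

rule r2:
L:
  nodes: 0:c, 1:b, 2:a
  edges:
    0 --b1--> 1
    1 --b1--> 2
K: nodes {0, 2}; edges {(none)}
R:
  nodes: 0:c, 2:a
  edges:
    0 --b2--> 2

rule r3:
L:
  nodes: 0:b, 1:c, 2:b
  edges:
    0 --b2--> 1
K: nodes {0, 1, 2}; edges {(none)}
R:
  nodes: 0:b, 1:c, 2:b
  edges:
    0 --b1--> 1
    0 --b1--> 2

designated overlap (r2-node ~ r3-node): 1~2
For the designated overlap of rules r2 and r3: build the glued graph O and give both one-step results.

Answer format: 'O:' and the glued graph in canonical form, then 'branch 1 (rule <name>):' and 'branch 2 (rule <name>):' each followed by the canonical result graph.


O:
nodes: 0:c, 1:b, 2:a, 3:b, 4:c
edges: (0,1,b1); (1,2,b1); (3,4,b2)
branch 1 (rule r2):
nodes: 0:c, 2:a, 3:b, 4:c
edges: (0,2,b2); (3,4,b2)
branch 2 (rule r3):
nodes: 0:c, 1:b, 2:a, 3:b, 4:c
edges: (0,1,b1); (1,2,b1); (3,1,b1); (3,4,b1)


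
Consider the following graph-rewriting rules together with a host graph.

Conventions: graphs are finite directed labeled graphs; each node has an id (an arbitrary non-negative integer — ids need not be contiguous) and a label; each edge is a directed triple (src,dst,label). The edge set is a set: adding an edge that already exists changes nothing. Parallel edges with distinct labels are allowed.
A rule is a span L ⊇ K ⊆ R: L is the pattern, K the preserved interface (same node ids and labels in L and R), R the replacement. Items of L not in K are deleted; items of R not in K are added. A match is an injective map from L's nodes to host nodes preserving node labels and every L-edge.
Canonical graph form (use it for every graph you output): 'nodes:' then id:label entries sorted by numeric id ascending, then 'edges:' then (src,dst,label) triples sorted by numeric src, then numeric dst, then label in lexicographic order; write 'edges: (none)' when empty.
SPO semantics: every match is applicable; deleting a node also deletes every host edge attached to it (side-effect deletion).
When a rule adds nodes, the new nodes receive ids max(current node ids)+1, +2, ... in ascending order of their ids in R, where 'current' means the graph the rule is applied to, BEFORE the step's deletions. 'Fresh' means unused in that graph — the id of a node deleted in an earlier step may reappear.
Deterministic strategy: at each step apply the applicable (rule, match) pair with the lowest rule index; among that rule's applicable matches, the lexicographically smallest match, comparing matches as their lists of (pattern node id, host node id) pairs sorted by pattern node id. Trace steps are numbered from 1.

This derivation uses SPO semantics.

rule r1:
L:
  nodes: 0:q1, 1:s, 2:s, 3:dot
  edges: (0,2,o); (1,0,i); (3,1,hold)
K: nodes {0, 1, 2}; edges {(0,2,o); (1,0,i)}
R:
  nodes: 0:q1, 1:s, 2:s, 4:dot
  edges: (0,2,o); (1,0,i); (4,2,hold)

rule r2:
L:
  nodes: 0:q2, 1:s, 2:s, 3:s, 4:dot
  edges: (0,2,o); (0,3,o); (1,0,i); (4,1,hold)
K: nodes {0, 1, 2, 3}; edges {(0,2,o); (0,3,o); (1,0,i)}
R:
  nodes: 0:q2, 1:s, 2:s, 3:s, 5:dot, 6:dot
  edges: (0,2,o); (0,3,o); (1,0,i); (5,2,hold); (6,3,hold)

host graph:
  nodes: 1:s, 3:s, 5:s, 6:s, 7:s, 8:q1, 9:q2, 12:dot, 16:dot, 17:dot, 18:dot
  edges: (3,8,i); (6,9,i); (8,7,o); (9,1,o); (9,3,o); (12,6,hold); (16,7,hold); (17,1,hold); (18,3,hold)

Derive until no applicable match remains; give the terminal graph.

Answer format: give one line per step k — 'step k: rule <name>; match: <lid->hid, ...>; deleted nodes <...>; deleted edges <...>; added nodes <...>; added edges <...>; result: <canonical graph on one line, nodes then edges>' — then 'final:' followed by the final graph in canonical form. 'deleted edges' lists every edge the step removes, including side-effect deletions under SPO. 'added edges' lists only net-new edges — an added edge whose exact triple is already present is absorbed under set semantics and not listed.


step 1: rule r1; match: 0->8, 1->3, 2->7, 3->18; deleted nodes 18; deleted edges (18,3,hold); added nodes 19; added edges (19,7,hold); result: nodes: 1:s, 3:s, 5:s, 6:s, 7:s, 8:q1, 9:q2, 12:dot, 16:dot, 17:dot, 19:dot edges: (3,8,i); (6,9,i); (8,7,o); (9,1,o); (9,3,o); (12,6,hold); (16,7,hold); (17,1,hold); (19,7,hold)
step 2: rule r2; match: 0->9, 1->6, 2->1, 3->3, 4->12; deleted nodes 12; deleted edges (12,6,hold); added nodes 20, 21; added edges (20,1,hold); (21,3,hold); result: nodes: 1:s, 3:s, 5:s, 6:s, 7:s, 8:q1, 9:q2, 16:dot, 17:dot, 19:dot, 20:dot, 21:dot edges: (3,8,i); (6,9,i); (8,7,o); (9,1,o); (9,3,o); (16,7,hold); (17,1,hold); (19,7,hold); (20,1,hold); (21,3,hold)
step 3: rule r1; match: 0->8, 1->3, 2->7, 3->21; deleted nodes 21; deleted edges (21,3,hold); added nodes 22; added edges (22,7,hold); result: nodes: 1:s, 3:s, 5:s, 6:s, 7:s, 8:q1, 9:q2, 16:dot, 17:dot, 19:dot, 20:dot, 22:dot edges: (3,8,i); (6,9,i); (8,7,o); (9,1,o); (9,3,o); (16,7,hold); (17,1,hold); (19,7,hold); (20,1,hold); (22,7,hold)
final:
nodes: 1:s, 3:s, 5:s, 6:s, 7:s, 8:q1, 9:q2, 16:dot, 17:dot, 19:dot, 20:dot, 22:dot
edges: (3,8,i); (6,9,i); (8,7,o); (9,1,o); (9,3,o); (16,7,hold); (17,1,hold); (19,7,hold); (20,1,hold); (22,7,hold)


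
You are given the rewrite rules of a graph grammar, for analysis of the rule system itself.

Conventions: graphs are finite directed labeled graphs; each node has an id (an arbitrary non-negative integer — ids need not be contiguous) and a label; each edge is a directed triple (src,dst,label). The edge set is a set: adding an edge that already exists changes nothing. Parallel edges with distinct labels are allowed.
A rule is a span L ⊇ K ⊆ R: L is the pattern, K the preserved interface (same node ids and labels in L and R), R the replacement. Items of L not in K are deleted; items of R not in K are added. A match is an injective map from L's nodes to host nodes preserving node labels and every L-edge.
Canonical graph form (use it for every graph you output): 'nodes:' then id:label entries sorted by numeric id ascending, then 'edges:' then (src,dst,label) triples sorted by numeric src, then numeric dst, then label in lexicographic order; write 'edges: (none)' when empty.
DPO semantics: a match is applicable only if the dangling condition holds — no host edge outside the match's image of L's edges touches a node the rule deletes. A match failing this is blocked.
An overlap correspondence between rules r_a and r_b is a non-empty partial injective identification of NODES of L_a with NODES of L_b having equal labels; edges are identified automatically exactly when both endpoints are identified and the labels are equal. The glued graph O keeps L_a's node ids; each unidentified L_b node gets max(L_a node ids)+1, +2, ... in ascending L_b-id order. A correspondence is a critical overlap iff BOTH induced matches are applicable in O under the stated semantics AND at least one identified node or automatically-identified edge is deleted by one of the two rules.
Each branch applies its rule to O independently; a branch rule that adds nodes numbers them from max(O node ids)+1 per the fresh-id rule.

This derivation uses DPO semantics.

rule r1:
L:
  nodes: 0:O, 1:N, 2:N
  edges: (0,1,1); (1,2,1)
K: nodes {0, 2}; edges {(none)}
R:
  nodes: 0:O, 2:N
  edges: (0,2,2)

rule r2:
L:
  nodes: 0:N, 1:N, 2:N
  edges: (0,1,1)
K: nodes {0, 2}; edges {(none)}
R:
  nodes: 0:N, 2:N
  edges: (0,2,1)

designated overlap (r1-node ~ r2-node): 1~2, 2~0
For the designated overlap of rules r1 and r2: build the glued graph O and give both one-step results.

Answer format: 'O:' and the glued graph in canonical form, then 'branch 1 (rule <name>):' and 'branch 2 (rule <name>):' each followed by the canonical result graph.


O:
nodes: 0:O, 1:N, 2:N, 3:N
edges: (0,1,1); (1,2,1); (2,3,1)
branch 1 (rule r1):
nodes: 0:O, 2:N, 3:N
edges: (0,2,2); (2,3,1)
branch 2 (rule r2):
nodes: 0:O, 1:N, 2:N
edges: (0,1,1); (1,2,1); (2,1,1)


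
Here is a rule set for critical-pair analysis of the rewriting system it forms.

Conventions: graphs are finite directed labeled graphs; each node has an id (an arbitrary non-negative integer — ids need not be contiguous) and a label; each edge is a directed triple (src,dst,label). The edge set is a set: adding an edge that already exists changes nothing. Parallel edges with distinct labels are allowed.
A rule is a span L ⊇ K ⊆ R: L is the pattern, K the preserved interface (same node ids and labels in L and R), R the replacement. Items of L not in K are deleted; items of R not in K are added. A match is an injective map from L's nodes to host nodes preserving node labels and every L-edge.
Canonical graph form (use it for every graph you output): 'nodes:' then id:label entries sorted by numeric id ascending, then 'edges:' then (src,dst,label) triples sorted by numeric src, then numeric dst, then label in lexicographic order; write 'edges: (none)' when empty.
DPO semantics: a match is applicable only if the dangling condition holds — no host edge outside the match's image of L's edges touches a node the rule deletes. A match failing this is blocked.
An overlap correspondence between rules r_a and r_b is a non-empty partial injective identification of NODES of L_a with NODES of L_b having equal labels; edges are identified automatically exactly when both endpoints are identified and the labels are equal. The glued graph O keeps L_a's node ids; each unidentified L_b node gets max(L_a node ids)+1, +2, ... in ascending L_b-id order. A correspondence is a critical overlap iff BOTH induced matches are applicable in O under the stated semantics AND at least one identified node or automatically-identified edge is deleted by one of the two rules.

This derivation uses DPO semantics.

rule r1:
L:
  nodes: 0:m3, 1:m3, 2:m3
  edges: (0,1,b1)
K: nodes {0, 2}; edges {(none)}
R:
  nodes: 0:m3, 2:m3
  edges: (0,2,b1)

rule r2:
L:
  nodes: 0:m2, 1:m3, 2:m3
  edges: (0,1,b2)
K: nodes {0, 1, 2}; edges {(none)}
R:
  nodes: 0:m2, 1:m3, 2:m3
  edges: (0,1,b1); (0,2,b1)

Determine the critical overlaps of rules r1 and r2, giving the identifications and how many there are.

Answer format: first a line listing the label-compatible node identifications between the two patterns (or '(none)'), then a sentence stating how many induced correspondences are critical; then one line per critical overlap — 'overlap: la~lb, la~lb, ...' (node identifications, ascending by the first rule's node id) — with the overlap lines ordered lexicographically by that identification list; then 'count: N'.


label-compatible node identifications between L(r1) and L(r2): 0~1, 0~2, 1~1, 1~2, 2~1, 2~2
3 of the induced correspondences are critical overlaps of r1 and r2.
overlap: 0~1, 1~2
overlap: 1~2
overlap: 1~2, 2~1
count: 3


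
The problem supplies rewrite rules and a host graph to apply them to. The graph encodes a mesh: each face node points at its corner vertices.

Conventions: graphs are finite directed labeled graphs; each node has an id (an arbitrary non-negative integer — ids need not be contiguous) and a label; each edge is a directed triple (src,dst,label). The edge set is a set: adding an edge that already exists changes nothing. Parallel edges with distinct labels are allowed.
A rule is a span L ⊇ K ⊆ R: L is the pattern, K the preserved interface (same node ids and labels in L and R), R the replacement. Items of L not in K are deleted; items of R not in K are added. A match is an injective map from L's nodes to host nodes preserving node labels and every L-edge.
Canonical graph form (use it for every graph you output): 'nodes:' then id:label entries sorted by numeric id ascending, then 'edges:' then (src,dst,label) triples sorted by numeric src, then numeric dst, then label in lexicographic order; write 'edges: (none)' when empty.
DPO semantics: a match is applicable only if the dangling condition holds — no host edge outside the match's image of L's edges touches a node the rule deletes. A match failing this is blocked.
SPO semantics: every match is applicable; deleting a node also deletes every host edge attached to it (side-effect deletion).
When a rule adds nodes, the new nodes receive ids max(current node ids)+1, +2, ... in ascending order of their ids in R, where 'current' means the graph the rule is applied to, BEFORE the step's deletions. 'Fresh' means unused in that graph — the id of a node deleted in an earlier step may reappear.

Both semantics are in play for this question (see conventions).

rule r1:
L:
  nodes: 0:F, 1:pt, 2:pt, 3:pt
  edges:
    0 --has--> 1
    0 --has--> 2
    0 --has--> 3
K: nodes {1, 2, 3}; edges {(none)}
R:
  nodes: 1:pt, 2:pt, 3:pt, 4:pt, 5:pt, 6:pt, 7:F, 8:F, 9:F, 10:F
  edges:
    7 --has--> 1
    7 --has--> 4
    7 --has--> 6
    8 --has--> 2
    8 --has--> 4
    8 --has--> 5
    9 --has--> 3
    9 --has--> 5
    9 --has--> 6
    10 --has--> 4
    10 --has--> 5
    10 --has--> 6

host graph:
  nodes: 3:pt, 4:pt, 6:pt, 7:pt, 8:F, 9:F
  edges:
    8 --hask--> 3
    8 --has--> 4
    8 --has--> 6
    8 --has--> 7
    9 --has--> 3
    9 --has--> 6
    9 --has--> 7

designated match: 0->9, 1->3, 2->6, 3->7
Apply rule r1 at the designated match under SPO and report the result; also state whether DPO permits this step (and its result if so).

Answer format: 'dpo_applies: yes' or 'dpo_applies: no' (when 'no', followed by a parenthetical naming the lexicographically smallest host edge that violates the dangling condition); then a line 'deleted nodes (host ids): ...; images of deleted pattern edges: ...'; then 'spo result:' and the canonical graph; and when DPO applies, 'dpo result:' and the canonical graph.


dpo_applies: yes
deleted nodes (host ids): 9; images of deleted pattern edges: (9,3,has); (9,6,has); (9,7,has)
spo result:
nodes: 3:pt, 4:pt, 6:pt, 7:pt, 8:F, 10:pt, 11:pt, 12:pt, 13:F, 14:F, 15:F, 16:F
edges: (8,3,hask); (8,4,has); (8,6,has); (8,7,has); (13,3,has); (13,10,has); (13,12,has); (14,6,has); (14,10,has); (14,11,has); (15,7,has); (15,11,has); (15,12,has); (16,10,has); (16,11,has); (16,12,has)
dpo result:
nodes: 3:pt, 4:pt, 6:pt, 7:pt, 8:F, 10:pt, 11:pt, 12:pt, 13:F, 14:F, 15:F, 16:F
edges: (8,3,hask); (8,4,has); (8,6,has); (8,7,has); (13,3,has); (13,10,has); (13,12,has); (14,6,has); (14,10,has); (14,11,has); (15,7,has); (15,11,has); (15,12,has); (16,10,has); (16,11,has); (16,12,has)


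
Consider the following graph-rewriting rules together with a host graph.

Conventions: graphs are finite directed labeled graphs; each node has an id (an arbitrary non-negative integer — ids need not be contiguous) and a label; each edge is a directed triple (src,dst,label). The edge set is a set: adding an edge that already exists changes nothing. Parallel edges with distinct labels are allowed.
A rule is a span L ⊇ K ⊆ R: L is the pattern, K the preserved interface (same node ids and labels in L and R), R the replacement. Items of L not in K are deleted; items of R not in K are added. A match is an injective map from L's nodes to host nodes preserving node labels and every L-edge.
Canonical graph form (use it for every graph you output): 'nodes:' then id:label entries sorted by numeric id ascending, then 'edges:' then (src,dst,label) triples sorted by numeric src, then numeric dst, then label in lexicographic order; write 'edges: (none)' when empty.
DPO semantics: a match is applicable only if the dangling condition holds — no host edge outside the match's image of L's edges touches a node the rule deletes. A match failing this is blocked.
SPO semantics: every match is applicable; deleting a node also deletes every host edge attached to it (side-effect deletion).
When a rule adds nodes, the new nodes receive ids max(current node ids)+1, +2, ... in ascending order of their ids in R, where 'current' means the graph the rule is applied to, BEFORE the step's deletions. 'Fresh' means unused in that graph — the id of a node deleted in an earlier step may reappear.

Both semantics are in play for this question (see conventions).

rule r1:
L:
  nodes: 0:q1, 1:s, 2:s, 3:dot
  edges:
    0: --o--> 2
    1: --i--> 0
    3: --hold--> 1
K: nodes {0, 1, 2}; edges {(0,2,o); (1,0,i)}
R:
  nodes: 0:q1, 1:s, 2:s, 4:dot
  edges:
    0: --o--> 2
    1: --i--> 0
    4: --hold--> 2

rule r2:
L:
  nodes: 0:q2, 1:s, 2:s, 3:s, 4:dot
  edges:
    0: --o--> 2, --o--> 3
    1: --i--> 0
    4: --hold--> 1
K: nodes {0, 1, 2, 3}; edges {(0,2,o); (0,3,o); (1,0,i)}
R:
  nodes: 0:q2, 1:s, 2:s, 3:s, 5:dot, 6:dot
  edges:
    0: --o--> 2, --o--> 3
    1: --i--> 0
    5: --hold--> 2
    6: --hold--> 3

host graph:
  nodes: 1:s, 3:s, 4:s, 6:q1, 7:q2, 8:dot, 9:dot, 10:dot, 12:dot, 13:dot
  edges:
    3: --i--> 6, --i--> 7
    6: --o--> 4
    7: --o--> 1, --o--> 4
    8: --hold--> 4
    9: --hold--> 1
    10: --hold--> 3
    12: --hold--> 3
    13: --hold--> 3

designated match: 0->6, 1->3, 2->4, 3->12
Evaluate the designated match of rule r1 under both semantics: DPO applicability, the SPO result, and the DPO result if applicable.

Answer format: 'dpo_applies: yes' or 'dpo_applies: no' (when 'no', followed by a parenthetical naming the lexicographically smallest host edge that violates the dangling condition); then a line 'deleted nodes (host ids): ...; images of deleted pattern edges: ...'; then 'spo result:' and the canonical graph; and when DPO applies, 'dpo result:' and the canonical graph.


dpo_applies: yes
deleted nodes (host ids): 12; images of deleted pattern edges: (12,3,hold)
spo result:
nodes: 1:s, 3:s, 4:s, 6:q1, 7:q2, 8:dot, 9:dot, 10:dot, 13:dot, 14:dot
edges: (3,6,i); (3,7,i); (6,4,o); (7,1,o); (7,4,o); (8,4,hold); (9,1,hold); (10,3,hold); (13,3,hold); (14,4,hold)
dpo result:
nodes: 1:s, 3:s, 4:s, 6:q1, 7:q2, 8:dot, 9:dot, 10:dot, 13:dot, 14:dot
edges: (3,6,i); (3,7,i); (6,4,o); (7,1,o); (7,4,o); (8,4,hold); (9,1,hold); (10,3,hold); (13,3,hold); (14,4,hold)


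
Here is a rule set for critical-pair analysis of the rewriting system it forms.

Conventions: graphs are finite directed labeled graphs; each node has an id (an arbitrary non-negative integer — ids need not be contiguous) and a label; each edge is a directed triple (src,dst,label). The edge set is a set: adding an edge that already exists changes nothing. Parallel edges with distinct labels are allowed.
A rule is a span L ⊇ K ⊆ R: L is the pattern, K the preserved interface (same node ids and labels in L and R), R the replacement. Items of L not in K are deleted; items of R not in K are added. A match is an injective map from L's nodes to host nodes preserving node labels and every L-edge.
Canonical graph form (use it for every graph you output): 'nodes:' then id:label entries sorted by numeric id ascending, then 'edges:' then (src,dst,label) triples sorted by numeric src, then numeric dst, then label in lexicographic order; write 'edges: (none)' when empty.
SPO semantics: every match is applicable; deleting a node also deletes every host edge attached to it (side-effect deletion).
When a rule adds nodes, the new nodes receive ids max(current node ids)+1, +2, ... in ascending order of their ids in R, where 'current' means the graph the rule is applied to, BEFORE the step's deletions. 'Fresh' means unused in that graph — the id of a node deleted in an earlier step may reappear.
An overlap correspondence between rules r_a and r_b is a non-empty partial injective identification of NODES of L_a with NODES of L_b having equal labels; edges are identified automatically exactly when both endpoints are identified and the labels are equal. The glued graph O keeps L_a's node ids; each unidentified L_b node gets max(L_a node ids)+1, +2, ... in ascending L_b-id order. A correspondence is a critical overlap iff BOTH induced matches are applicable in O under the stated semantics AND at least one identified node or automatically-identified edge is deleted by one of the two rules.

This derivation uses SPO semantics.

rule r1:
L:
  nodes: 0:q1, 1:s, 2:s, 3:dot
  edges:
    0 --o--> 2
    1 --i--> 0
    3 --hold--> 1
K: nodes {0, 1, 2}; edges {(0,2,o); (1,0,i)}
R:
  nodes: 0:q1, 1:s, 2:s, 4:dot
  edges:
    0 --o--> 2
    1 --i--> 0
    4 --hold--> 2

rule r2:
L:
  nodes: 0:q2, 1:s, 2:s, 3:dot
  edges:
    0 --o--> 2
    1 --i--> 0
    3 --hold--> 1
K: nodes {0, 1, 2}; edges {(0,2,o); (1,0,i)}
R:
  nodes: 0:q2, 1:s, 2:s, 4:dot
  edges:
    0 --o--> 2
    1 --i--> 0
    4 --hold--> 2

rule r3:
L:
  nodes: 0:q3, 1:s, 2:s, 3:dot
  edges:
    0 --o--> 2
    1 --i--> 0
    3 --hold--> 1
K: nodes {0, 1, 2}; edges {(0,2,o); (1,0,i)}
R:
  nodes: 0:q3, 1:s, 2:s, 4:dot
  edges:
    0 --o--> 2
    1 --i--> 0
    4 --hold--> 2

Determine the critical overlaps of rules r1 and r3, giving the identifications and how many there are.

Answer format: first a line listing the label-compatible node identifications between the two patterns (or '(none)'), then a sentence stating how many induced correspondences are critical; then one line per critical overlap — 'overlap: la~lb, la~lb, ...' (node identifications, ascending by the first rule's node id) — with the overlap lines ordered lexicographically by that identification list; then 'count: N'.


label-compatible node identifications between L(r1) and L(r3): 1~1, 1~2, 2~1, 2~2, 3~3
7 of the induced correspondences are critical overlaps of r1 and r3.
overlap: 1~1, 2~2, 3~3
overlap: 1~1, 3~3
overlap: 1~2, 2~1, 3~3
overlap: 1~2, 3~3
overlap: 2~1, 3~3
overlap: 2~2, 3~3
overlap: 3~3
count: 7


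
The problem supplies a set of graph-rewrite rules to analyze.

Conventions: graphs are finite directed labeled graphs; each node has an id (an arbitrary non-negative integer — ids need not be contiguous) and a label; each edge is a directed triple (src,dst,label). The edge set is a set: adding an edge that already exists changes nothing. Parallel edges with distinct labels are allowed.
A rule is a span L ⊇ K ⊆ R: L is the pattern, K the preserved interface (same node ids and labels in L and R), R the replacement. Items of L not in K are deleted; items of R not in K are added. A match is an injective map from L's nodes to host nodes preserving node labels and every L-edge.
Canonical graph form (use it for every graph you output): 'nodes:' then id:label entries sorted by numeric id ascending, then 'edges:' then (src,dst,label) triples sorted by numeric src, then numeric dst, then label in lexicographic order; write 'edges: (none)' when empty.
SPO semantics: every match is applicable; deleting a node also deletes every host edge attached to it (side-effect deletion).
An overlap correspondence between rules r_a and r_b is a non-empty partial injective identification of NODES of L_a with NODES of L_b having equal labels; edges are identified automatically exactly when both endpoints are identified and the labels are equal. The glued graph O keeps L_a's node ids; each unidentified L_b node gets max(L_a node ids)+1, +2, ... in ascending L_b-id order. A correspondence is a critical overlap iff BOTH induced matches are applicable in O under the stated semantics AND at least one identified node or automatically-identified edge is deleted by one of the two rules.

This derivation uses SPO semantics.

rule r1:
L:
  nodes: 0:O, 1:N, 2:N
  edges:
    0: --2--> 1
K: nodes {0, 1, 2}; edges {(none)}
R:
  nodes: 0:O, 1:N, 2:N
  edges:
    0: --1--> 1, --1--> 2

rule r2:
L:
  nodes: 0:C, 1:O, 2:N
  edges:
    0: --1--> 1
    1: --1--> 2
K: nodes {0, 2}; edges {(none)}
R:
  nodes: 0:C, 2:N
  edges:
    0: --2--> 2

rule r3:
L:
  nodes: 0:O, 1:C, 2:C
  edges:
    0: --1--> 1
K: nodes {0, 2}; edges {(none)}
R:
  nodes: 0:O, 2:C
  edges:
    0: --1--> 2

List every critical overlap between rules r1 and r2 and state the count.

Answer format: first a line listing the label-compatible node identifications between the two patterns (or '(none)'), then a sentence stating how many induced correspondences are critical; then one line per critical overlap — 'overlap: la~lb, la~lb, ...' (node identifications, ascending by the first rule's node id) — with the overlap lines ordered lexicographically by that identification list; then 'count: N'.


label-compatible node identifications between L(r1) and L(r2): 0~1, 1~2, 2~2
3 of the induced correspondences are critical overlaps of r1 and r2.
overlap: 0~1
overlap: 0~1, 1~2
overlap: 0~1, 2~2
count: 3
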